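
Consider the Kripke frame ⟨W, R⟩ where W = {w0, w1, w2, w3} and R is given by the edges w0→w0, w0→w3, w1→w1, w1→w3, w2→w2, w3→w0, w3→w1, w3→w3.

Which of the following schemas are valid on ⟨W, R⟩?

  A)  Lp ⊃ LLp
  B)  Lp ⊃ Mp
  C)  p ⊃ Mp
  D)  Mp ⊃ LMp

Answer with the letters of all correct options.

R is reflexive: each world relates to itself.
R is not transitive: w0 R w3 and w3 R w1 but not w0 R w1.
R is not euclidean: w3 R w0 and w3 R w1 but not w0 R w1.
R is serial: every world has an R-successor.
(A) Lp ⊃ LLp (axiom 4) characterises the transitive frames. R is not transitive — not valid.
(B) Lp ⊃ Mp is axiom D, which corresponds to seriality. R is serial — valid.
(C) p ⊃ Mp is the dual of axiom T; it is valid on a frame exactly when R is reflexive. R is reflexive, so valid.
(D) axiom 5: valid iff R is euclidean. R is not euclidean — not valid.

B, C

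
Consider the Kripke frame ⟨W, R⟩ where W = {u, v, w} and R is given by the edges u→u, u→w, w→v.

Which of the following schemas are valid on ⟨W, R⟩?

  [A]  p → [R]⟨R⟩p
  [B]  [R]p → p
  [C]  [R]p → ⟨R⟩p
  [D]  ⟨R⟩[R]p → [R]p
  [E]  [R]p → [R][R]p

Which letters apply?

R is not reflexive: not v R v.
R is not symmetric: u R w but not w R u.
R is not transitive: u R w and w R v but not u R v.
R is not euclidean: u R w and u R u but not w R u.
R is not serial: v has no R-successor.
(A) p → [R]⟨R⟩p (axiom B) characterises the symmetric frames. R is not symmetric — not valid.
(B) [R]p → p is axiom T; it is valid on a frame exactly when R is reflexive. R is not reflexive, so not valid.
(C) [R]p → ⟨R⟩p is axiom D, which corresponds to seriality. R is not serial — not valid.
(D) ⟨R⟩[R]p → [R]p is the dual of axiom 5, which corresponds to the euclidean property. R is not euclidean — not valid.
(E) [R]p → [R][R]p is axiom 4, which corresponds to transitivity. R is not transitive — not valid.

none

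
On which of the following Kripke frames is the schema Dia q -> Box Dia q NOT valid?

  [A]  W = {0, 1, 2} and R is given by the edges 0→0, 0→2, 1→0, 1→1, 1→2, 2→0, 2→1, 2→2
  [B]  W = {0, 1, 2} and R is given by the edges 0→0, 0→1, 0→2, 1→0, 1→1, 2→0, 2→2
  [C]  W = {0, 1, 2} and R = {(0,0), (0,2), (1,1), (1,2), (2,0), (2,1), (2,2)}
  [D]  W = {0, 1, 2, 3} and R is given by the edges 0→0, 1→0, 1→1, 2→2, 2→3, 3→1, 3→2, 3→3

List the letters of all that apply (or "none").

The schema Dia q -> Box Dia q is axiom 5; it is valid on a frame iff R is euclidean.
(A) R is not euclidean (1 R 0 and 1 R 1 but not 0 R 1), so the schema fails here.
(B) R is not euclidean (0 R 1 and 0 R 2 but not 1 R 2), so the schema fails here.
(C) R is not euclidean (2 R 0 and 2 R 1 but not 0 R 1), so the schema fails here.
(D) R is not euclidean (1 R 0 and 1 R 1 but not 0 R 1), so the schema fails here.

A, B, C, D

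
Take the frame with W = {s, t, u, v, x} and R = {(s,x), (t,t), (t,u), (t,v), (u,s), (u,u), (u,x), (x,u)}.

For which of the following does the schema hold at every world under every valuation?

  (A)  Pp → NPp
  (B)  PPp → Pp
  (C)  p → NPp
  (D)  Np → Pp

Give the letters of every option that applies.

R is not symmetric: s R x but not x R s.
R is not transitive: s R x and x R u but not s R u.
R is not euclidean: t R u and t R t but not u R t.
R is not serial: v has no R-successor.
(A) Pp → NPp (axiom 5) characterises the euclidean frames. R is not euclidean — not valid.
(B) PPp → Pp is the dual of axiom 4; it is valid on a frame exactly when R is transitive. R is not transitive, so not valid.
(C) axiom B: valid iff R is symmetric. R is not symmetric — not valid.
(D) Np → Pp is axiom D, which corresponds to seriality. R is not serial — not valid.

none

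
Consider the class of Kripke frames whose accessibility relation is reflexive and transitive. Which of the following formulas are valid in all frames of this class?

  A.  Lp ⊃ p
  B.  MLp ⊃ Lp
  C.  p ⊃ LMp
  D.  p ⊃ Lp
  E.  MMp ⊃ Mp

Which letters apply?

Reflexive relations are serial.
(A) Lp ⊃ p (axiom T) characterises the reflexive frames. Every such R is reflexive — valid.
(B) the dual of axiom 5: valid iff R is euclidean. Such an R need not be euclidean — not valid.
(C) p ⊃ LMp is axiom B, which corresponds to symmetry. Such an R need not be symmetric — not valid.
(D) p ⊃ Lp is equivalent to ◇p→p; it holds exactly when R ⊆ identity. Such an R need not be a subset of the identity — not valid.
(E) the dual of axiom 4: valid iff R is transitive. Every such R is transitive — valid.

A, E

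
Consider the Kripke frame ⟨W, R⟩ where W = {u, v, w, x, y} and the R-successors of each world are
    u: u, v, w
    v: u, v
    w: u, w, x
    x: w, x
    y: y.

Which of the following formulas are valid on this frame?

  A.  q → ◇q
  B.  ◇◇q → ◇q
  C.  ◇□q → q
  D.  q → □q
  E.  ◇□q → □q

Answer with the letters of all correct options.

R is reflexive: each world relates to itself.
R is symmetric: every R-edge is matched by its reverse.
R is not transitive: u R w and w R x but not u R x.
R is not euclidean: u R v and u R w but not v R w.
R is not a subset of the identity: u R v with u ≠ v.
(A) q → ◇q is the dual of axiom T, which corresponds to reflexivity. R is reflexive — valid.
(B) ◇◇q → ◇q is the dual of axiom 4, which corresponds to transitivity. R is not transitive — not valid.
(C) ◇□q → q is the dual of axiom B; it is valid on a frame exactly when R is symmetric. R is symmetric, so valid.
(D) q → □q is equivalent to ◇p→p; it holds exactly when R ⊆ identity. Here R ⊄ identity — not valid.
(E) ◇□q → □q is the dual of axiom 5, which corresponds to the euclidean property. R is not euclidean — not valid.

A, C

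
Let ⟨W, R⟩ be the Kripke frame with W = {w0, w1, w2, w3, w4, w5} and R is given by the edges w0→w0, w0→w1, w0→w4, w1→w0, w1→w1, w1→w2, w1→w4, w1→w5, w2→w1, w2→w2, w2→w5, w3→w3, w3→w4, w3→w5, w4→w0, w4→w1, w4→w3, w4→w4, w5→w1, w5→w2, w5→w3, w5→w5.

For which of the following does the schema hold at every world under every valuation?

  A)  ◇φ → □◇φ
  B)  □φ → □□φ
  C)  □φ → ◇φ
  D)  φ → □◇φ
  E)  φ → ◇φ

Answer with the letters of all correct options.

C, D, E

R is reflexive: each world relates to itself.
R is symmetric: every R-edge is matched by its reverse.
R is not transitive: w0 R w1 and w1 R w2 but not w0 R w2.
R is not euclidean: w1 R w0 and w1 R w2 but not w0 R w2.
R is serial: every world has an R-successor.
(A) ◇φ → □◇φ (axiom 5) characterises the euclidean frames. R is not euclidean — not valid.
(B) □φ → □□φ is axiom 4; it is valid on a frame exactly when R is transitive. R is not transitive, so not valid.
(C) □φ → ◇φ (axiom D) characterises the serial frames. R is serial — valid.
(D) φ → □◇φ is axiom B, which corresponds to symmetry. R is symmetric — valid.
(E) φ → ◇φ is the dual of axiom T; it is valid on a frame exactly when R is reflexive. R is reflexive, so valid.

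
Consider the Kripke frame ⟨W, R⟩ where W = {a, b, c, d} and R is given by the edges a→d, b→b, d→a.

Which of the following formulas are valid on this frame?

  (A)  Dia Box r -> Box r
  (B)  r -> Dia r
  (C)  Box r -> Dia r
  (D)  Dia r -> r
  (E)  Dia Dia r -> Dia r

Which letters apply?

R is not reflexive: not a R a.
R is not transitive: a R d and d R a but not a R a.
R is not euclidean: a R d and a R d but not d R d.
R is not serial: c has no R-successor.
R is not a subset of the identity: a R d with a ≠ d.
(A) the dual of axiom 5: valid iff R is euclidean. R is not euclidean — not valid.
(B) r -> Dia r is the dual of axiom T, which corresponds to reflexivity. R is not reflexive — not valid.
(C) Box r -> Dia r is axiom D; it is valid on a frame exactly when R is serial. R is not serial, so not valid.
(D) Dia r -> r is valid only on frames where every R-edge is a self-loop. Here R ⊄ identity — not valid.
(E) the dual of axiom 4: valid iff R is transitive. R is not transitive — not valid.

none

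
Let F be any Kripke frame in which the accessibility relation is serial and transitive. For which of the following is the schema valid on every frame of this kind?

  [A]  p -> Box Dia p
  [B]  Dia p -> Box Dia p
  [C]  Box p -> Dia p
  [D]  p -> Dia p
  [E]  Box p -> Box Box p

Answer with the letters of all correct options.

(A) p -> Box Dia p is axiom B; it is valid on a frame exactly when R is symmetric. Such an R need not be symmetric, so not valid.
(B) axiom 5: valid iff R is euclidean. Such an R need not be euclidean — not valid.
(C) axiom D: valid iff R is serial. Every such R is serial — valid.
(D) p -> Dia p is the dual of axiom T; it is valid on a frame exactly when R is reflexive. Such an R need not be reflexive, so not valid.
(E) axiom 4: valid iff R is transitive. Every such R is transitive — valid.

C, E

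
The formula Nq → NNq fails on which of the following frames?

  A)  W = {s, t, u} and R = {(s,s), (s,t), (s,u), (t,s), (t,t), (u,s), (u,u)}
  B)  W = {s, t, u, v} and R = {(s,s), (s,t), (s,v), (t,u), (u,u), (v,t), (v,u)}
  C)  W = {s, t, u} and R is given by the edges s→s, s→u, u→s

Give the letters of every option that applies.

The schema Nq → NNq is axiom 4; it is valid on a frame iff R is transitive.
(A) R is not transitive (t R s and s R u but not t R u), so the schema fails here.
(B) R is not transitive (s R t and t R u but not s R u), so the schema fails here.
(C) R is not transitive (u R s and s R u but not u R u), so the schema fails here.

A, B, C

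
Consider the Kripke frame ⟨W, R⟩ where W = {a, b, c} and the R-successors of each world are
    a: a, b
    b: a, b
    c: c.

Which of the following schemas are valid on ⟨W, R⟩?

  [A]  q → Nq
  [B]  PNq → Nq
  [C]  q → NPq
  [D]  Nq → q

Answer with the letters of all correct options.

B, C, D

R is reflexive: each world relates to itself.
R is symmetric: every R-edge is matched by its reverse.
R is euclidean: any two R-successors of the same world are R-related.
R is not a subset of the identity: a R b with a ≠ b.
(A) q → Nq is valid only on frames where every R-edge is a self-loop. Here R ⊄ identity — not valid.
(B) PNq → Nq is the dual of axiom 5; it is valid on a frame exactly when R is euclidean. R is euclidean, so valid.
(C) q → NPq is axiom B; it is valid on a frame exactly when R is symmetric. R is symmetric, so valid.
(D) Nq → q is axiom T, which corresponds to reflexivity. R is reflexive — valid.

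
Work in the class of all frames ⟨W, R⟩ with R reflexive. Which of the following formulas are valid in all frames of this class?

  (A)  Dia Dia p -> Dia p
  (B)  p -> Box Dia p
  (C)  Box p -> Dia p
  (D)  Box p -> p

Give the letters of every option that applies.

A reflexive relation is serial.
(A) Dia Dia p -> Dia p (the dual of axiom 4) characterises the transitive frames. Such an R need not be transitive — not valid.
(B) p -> Box Dia p (axiom B) characterises the symmetric frames. Such an R need not be symmetric — not valid.
(C) Box p -> Dia p (axiom D) characterises the serial frames. Every such R is serial — valid.
(D) axiom T: valid iff R is reflexive. Every such R is reflexive — valid.

C, D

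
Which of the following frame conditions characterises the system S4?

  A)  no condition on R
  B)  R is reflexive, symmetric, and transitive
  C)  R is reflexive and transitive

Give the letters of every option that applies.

C

(A) this class determines K, not S4.
(B) this class determines S5, not S4.
(C) S4 is sound and complete for exactly this class.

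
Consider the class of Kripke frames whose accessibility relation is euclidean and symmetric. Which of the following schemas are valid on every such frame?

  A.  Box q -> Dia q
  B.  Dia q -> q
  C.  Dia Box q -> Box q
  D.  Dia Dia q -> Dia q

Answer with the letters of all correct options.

A symmetric euclidean relation is transitive (uRv and vRw give vRu by symmetry, then uRw by the euclidean condition, applied at v).
(A) axiom D: valid iff R is serial. Such an R need not be serial — not valid.
(B) Dia q -> q is valid only on frames where every R-edge is a self-loop. Such an R need not be a subset of the identity — not valid.
(C) Dia Box q -> Box q (the dual of axiom 5) characterises the euclidean frames. Every such R is euclidean — valid.
(D) Dia Dia q -> Dia q is the dual of axiom 4; it is valid on a frame exactly when R is transitive. Every such R is transitive, so valid.

C, D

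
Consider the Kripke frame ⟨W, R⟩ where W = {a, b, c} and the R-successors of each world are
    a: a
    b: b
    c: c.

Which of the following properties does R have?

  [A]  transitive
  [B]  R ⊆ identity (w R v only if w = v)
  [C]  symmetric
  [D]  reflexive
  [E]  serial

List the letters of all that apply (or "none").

(A) transitive: R is closed under composition.
(B) ⊆ identity: every R-edge is a self-loop.
(C) symmetric: every R-edge is matched by its reverse.
(D) reflexive: each world relates to itself.
(E) serial: every world has an R-successor.

A, B, C, D, E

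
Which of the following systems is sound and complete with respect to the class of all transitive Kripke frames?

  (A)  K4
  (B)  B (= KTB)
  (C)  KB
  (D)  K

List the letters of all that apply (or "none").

(A) K4 is determined by exactly this class.
(B) B (= KTB) is determined by the class of reflexive and symmetric frames.
(C) KB is determined by the class of symmetric frames.
(D) K is determined by the class of arbitrary frames.

A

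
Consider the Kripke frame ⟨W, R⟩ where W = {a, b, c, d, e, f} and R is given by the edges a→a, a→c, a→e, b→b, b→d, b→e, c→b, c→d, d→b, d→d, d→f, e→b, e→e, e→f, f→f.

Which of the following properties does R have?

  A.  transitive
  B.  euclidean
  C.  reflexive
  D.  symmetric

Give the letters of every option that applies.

(A) not transitive: a R c and c R b but not a R b.
(B) not euclidean: a R c and a R a but not c R a.
(C) not reflexive: not c R c.
(D) not symmetric: a R c but not c R a.

none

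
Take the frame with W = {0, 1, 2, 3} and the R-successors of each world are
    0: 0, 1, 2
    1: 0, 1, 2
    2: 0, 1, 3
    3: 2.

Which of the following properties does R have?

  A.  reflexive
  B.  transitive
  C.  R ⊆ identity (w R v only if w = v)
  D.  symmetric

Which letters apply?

(A) not reflexive: not 2 R 2.
(B) not transitive: 0 R 2 and 2 R 3 but not 0 R 3.
(C) not ⊆ identity: 0 R 1 with 0 ≠ 1.
(D) symmetric: every R-edge is matched by its reverse.

D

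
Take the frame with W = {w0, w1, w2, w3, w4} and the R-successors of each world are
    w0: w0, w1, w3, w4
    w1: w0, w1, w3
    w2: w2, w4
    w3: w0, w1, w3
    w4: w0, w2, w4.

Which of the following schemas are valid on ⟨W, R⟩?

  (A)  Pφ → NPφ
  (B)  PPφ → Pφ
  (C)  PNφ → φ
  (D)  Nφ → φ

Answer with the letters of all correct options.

R is reflexive: each world relates to itself.
R is symmetric: every R-edge is matched by its reverse.
R is not transitive: w0 R w4 and w4 R w2 but not w0 R w2.
R is not euclidean: w0 R w1 and w0 R w4 but not w1 R w4.
(A) axiom 5: valid iff R is euclidean. R is not euclidean — not valid.
(B) PPφ → Pφ is the dual of axiom 4; it is valid on a frame exactly when R is transitive. R is not transitive, so not valid.
(C) PNφ → φ is the dual of axiom B; it is valid on a frame exactly when R is symmetric. R is symmetric, so valid.
(D) axiom T: valid iff R is reflexive. R is reflexive — valid.

C, D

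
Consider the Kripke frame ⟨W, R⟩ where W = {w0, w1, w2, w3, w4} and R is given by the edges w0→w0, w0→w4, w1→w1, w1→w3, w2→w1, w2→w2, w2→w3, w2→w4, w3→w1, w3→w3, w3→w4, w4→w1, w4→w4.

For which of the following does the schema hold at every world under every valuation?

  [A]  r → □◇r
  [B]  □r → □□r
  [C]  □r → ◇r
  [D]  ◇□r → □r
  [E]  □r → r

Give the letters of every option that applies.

R is reflexive: each world relates to itself.
R is not symmetric: w0 R w4 but not w4 R w0.
R is not transitive: w0 R w4 and w4 R w1 but not w0 R w1.
R is not euclidean: w0 R w4 and w0 R w0 but not w4 R w0.
R is serial: every world has an R-successor.
(A) axiom B: valid iff R is symmetric. R is not symmetric — not valid.
(B) □r → □□r (axiom 4) characterises the transitive frames. R is not transitive — not valid.
(C) □r → ◇r is axiom D; it is valid on a frame exactly when R is serial. R is serial, so valid.
(D) ◇□r → □r is the dual of axiom 5, which corresponds to the euclidean property. R is not euclidean — not valid.
(E) □r → r (axiom T) characterises the reflexive frames. R is reflexive — valid.

C, E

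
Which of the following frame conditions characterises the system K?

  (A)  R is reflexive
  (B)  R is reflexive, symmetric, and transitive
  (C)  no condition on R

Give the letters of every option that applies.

(A) this class determines T (= KT), not K.
(B) this class determines S5, not K.
(C) K is sound and complete for exactly this class.

C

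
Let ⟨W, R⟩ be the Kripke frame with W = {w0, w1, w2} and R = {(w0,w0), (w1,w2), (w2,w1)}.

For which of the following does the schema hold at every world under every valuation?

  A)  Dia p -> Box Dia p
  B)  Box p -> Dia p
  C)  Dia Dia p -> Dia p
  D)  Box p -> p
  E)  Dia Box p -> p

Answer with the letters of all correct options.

R is not reflexive: not w1 R w1.
R is symmetric: every R-edge is matched by its reverse.
R is not transitive: w1 R w2 and w2 R w1 but not w1 R w1.
R is not euclidean: w1 R w2 and w1 R w2 but not w2 R w2.
R is serial: every world has an R-successor.
(A) Dia p -> Box Dia p is axiom 5; it is valid on a frame exactly when R is euclidean. R is not euclidean, so not valid.
(B) Box p -> Dia p is axiom D; it is valid on a frame exactly when R is serial. R is serial, so valid.
(C) Dia Dia p -> Dia p (the dual of axiom 4) characterises the transitive frames. R is not transitive — not valid.
(D) Box p -> p is axiom T; it is valid on a frame exactly when R is reflexive. R is not reflexive, so not valid.
(E) Dia Box p -> p is the dual of axiom B, which corresponds to symmetry. R is symmetric — valid.

B, E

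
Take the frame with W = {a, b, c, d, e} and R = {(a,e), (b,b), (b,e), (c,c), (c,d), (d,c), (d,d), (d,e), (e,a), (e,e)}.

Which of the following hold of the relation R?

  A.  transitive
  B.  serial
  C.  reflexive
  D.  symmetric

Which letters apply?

(A) not transitive: a R e and e R a but not a R a.
(B) serial: every world has an R-successor.
(C) not reflexive: not a R a.
(D) not symmetric: b R e but not e R b.

B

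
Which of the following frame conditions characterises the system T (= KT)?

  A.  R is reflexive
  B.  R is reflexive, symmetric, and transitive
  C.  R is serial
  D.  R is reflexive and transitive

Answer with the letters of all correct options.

(A) T (= KT) is sound and complete for exactly this class.
(B) this class determines S5, not T (= KT).
(C) this class determines D, not T (= KT).
(D) this class determines S4, not T (= KT).

A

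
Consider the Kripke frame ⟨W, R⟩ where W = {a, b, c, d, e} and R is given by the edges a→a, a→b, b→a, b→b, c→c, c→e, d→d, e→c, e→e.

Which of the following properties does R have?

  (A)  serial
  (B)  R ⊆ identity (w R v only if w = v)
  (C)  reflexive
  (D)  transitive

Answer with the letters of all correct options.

(A) serial: every world has an R-successor.
(B) not ⊆ identity: a R b with a ≠ b.
(C) reflexive: each world relates to itself.
(D) transitive: R is closed under composition.

A, C, D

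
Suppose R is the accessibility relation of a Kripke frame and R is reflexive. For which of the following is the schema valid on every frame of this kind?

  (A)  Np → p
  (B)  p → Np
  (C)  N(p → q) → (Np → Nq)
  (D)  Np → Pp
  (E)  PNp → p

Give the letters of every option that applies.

A, C, D

A reflexive relation is serial.
(A) Np → p (axiom T) characterises the reflexive frames. Every such R is reflexive — valid.
(B) p → Np (equivalent to ◇p→p) corresponds to R being a subset of the identity. Such an R need not be a subset of the identity, so not valid.
(C) this is just K, valid on every normal frame.
(D) Np → Pp is axiom D; it is valid on a frame exactly when R is serial. Every such R is serial, so valid.
(E) PNp → p is the dual of axiom B; it is valid on a frame exactly when R is symmetric. Such an R need not be symmetric, so not valid.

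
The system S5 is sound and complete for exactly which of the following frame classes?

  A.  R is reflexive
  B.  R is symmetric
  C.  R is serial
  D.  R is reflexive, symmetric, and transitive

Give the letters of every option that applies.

D

(A) this class determines T (= KT), not S5.
(B) this class determines KB, not S5.
(C) this class determines D, not S5.
(D) S5 is sound and complete for exactly this class.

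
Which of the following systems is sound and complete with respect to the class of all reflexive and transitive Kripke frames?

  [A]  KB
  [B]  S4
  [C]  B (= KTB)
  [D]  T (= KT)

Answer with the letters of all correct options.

(A) KB is determined by the class of symmetric frames.
(B) S4 is determined by exactly this class.
(C) B (= KTB) is determined by the class of reflexive and symmetric frames.
(D) T (= KT) is determined by the class of reflexive frames.

B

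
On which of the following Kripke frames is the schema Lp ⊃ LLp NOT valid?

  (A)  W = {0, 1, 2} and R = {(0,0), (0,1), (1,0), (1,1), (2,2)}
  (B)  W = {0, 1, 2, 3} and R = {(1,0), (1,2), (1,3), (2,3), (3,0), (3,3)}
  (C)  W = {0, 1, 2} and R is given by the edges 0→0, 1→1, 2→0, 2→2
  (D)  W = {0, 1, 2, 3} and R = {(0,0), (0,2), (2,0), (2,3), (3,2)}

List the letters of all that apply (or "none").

The schema Lp ⊃ LLp is axiom 4; it is valid on a frame iff R is transitive.
(A) R is transitive (R is closed under composition), so the schema is valid here.
(B) R is not transitive (2 R 3 and 3 R 0 but not 2 R 0), so the schema fails here.
(C) R is transitive (R is closed under composition), so the schema is valid here.
(D) R is not transitive (0 R 2 and 2 R 3 but not 0 R 3), so the schema fails here.

B, D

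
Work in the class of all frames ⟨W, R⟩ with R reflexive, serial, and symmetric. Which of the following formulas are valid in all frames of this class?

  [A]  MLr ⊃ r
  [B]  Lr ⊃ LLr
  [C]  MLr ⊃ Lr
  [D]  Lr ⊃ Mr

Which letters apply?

A, D

(A) MLr ⊃ r is the dual of axiom B, which corresponds to symmetry. Every such R is symmetric — valid.
(B) Lr ⊃ LLr (axiom 4) characterises the transitive frames. Such an R need not be transitive — not valid.
(C) MLr ⊃ Lr is the dual of axiom 5, which corresponds to the euclidean property. Such an R need not be euclidean — not valid.
(D) Lr ⊃ Mr is axiom D, which corresponds to seriality. Every such R is serial — valid.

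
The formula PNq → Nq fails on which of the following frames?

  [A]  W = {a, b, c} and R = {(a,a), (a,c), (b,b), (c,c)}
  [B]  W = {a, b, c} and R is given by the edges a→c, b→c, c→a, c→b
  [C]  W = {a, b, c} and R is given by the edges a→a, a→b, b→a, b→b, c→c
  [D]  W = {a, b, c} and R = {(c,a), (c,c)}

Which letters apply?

A, B, D

The schema PNq → Nq is the dual of axiom 5; it is valid on a frame iff R is euclidean.
(A) R is not euclidean (a R c and a R a but not c R a), so the schema fails here.
(B) R is not euclidean (c R a and c R b but not a R b), so the schema fails here.
(C) R is euclidean (any two R-successors of the same world are R-related), so the schema is valid here.
(D) R is not euclidean (c R a and c R c but not a R c), so the schema fails here.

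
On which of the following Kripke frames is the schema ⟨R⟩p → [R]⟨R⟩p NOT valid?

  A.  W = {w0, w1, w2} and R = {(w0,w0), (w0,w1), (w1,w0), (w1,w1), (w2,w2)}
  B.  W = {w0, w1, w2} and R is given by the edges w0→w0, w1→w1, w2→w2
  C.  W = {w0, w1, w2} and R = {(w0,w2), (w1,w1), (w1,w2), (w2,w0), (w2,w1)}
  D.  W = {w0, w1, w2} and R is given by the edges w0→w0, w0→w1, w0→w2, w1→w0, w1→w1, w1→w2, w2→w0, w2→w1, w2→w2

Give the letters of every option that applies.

The schema ⟨R⟩p → [R]⟨R⟩p is axiom 5; it is valid on a frame iff R is euclidean.
(A) R is euclidean (any two R-successors of the same world are R-related), so the schema is valid here.
(B) R is euclidean (any two R-successors of the same world are R-related), so the schema is valid here.
(C) R is not euclidean (w2 R w0 and w2 R w1 but not w0 R w1), so the schema fails here.
(D) R is euclidean (any two R-successors of the same world are R-related), so the schema is valid here.

C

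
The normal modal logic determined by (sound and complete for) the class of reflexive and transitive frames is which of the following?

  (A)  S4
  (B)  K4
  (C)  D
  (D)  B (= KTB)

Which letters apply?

A

(A) S4 is determined by exactly this class.
(B) K4 is determined by the class of transitive frames.
(C) D is determined by the class of serial frames.
(D) B (= KTB) is determined by the class of reflexive and symmetric frames.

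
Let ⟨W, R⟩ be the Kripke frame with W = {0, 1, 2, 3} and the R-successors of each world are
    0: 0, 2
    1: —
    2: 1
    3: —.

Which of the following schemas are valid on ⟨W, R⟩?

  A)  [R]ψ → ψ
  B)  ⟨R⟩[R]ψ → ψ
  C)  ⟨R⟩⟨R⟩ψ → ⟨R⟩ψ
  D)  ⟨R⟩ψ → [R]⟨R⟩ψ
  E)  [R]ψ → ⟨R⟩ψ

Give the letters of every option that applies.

R is not reflexive: not 1 R 1.
R is not symmetric: 0 R 2 but not 2 R 0.
R is not transitive: 0 R 2 and 2 R 1 but not 0 R 1.
R is not euclidean: 0 R 2 and 0 R 0 but not 2 R 0.
R is not serial: 1 has no R-successor.
(A) [R]ψ → ψ is axiom T; it is valid on a frame exactly when R is reflexive. R is not reflexive, so not valid.
(B) the dual of axiom B: valid iff R is symmetric. R is not symmetric — not valid.
(C) ⟨R⟩⟨R⟩ψ → ⟨R⟩ψ (the dual of axiom 4) characterises the transitive frames. R is not transitive — not valid.
(D) axiom 5: valid iff R is euclidean. R is not euclidean — not valid.
(E) axiom D: valid iff R is serial. R is not serial — not valid.

none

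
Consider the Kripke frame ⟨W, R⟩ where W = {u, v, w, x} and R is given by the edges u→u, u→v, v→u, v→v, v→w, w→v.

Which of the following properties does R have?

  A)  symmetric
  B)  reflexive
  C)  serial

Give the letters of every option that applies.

(A) symmetric: every R-edge is matched by its reverse.
(B) not reflexive: not w R w.
(C) not serial: x has no R-successor.

A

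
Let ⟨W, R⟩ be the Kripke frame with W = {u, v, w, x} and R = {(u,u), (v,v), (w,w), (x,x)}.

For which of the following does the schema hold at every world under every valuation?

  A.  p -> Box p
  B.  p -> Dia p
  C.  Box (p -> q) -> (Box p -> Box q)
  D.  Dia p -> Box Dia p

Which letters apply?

R is reflexive: each world relates to itself.
R is euclidean: any two R-successors of the same world are R-related.
R is a subset of the identity: every R-edge is a self-loop.
(A) p -> Box p (equivalent to ◇p→p) corresponds to R being a subset of the identity. Here R ⊆ identity, so valid.
(B) p -> Dia p is the dual of axiom T, which corresponds to reflexivity. R is reflexive — valid.
(C) this is just K, valid on every normal frame.
(D) axiom 5: valid iff R is euclidean. R is euclidean — valid.

A, B, C, D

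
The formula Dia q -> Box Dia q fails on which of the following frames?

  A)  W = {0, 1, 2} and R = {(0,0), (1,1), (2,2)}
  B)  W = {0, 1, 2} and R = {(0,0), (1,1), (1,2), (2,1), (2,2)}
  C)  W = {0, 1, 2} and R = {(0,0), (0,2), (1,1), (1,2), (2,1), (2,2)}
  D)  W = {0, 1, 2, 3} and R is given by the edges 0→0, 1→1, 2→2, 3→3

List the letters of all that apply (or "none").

The schema Dia q -> Box Dia q is axiom 5; it is valid on a frame iff R is euclidean.
(A) R is euclidean (any two R-successors of the same world are R-related), so the schema is valid here.
(B) R is euclidean (any two R-successors of the same world are R-related), so the schema is valid here.
(C) R is not euclidean (0 R 2 and 0 R 0 but not 2 R 0), so the schema fails here.
(D) R is euclidean (any two R-successors of the same world are R-related), so the schema is valid here.

C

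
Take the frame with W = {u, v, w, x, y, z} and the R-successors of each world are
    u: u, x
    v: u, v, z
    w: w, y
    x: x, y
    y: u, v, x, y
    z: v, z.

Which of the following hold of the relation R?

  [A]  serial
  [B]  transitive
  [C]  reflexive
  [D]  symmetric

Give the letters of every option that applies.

(A) serial: every world has an R-successor.
(B) not transitive: u R x and x R y but not u R y.
(C) reflexive: each world relates to itself.
(D) not symmetric: u R x but not x R u.

A, C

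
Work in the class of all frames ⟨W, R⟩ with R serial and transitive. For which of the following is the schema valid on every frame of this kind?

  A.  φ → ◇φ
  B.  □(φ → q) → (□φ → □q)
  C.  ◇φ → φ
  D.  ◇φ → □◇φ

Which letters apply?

B

(A) φ → ◇φ is the dual of axiom T, which corresponds to reflexivity. Such an R need not be reflexive — not valid.
(B) □(φ → q) → (□φ → □q) is axiom K, valid on every Kripke frame — valid.
(C) ◇φ → φ is valid only on frames where every R-edge is a self-loop. Such an R need not be a subset of the identity — not valid.
(D) axiom 5: valid iff R is euclidean. Such an R need not be euclidean — not valid.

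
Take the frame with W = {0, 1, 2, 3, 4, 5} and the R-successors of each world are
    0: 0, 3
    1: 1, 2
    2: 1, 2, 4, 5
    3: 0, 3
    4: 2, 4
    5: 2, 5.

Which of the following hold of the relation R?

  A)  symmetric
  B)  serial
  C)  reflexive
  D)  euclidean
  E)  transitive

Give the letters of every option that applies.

(A) symmetric: every R-edge is matched by its reverse.
(B) serial: every world has an R-successor.
(C) reflexive: each world relates to itself.
(D) not euclidean: 2 R 1 and 2 R 4 but not 1 R 4.
(E) not transitive: 1 R 2 and 2 R 4 but not 1 R 4.

A, B, C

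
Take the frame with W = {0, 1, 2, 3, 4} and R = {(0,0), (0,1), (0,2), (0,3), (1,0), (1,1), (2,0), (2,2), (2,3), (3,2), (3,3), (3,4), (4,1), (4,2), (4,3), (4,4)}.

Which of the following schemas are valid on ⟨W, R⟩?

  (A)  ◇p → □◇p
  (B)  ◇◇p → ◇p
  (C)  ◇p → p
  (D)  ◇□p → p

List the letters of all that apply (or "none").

R is not symmetric: 0 R 3 but not 3 R 0.
R is not transitive: 0 R 3 and 3 R 4 but not 0 R 4.
R is not euclidean: 0 R 1 and 0 R 2 but not 1 R 2.
R is not a subset of the identity: 0 R 1 with 0 ≠ 1.
(A) ◇p → □◇p is axiom 5, which corresponds to the euclidean property. R is not euclidean — not valid.
(B) ◇◇p → ◇p (the dual of axiom 4) characterises the transitive frames. R is not transitive — not valid.
(C) ◇p → p is the converse of T; it holds exactly when R ⊆ identity. Here R ⊄ identity — not valid.
(D) ◇□p → p (the dual of axiom B) characterises the symmetric frames. R is not symmetric — not valid.

none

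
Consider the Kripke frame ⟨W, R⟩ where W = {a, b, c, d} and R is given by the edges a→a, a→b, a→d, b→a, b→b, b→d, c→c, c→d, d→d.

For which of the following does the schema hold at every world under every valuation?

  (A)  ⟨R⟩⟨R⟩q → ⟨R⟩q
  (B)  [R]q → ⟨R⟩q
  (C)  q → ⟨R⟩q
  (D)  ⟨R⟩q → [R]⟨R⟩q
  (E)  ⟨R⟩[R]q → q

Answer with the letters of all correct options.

A, B, C

R is reflexive: each world relates to itself.
R is not symmetric: a R d but not d R a.
R is transitive: R is closed under composition.
R is not euclidean: a R d and a R a but not d R a.
R is serial: every world has an R-successor.
(A) ⟨R⟩⟨R⟩q → ⟨R⟩q is the dual of axiom 4; it is valid on a frame exactly when R is transitive. R is transitive, so valid.
(B) [R]q → ⟨R⟩q (axiom D) characterises the serial frames. R is serial — valid.
(C) the dual of axiom T: valid iff R is reflexive. R is reflexive — valid.
(D) axiom 5: valid iff R is euclidean. R is not euclidean — not valid.
(E) ⟨R⟩[R]q → q is the dual of axiom B; it is valid on a frame exactly when R is symmetric. R is not symmetric, so not valid.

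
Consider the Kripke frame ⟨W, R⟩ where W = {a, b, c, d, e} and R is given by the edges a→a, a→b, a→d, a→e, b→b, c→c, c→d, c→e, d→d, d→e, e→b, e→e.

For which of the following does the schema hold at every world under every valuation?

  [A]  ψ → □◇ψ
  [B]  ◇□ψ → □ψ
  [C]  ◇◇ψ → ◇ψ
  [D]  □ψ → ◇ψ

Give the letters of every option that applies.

D

R is not symmetric: a R b but not b R a.
R is not transitive: c R e and e R b but not c R b.
R is not euclidean: a R b and a R a but not b R a.
R is serial: every world has an R-successor.
(A) ψ → □◇ψ is axiom B, which corresponds to symmetry. R is not symmetric — not valid.
(B) the dual of axiom 5: valid iff R is euclidean. R is not euclidean — not valid.
(C) ◇◇ψ → ◇ψ is the dual of axiom 4; it is valid on a frame exactly when R is transitive. R is not transitive, so not valid.
(D) axiom D: valid iff R is serial. R is serial — valid.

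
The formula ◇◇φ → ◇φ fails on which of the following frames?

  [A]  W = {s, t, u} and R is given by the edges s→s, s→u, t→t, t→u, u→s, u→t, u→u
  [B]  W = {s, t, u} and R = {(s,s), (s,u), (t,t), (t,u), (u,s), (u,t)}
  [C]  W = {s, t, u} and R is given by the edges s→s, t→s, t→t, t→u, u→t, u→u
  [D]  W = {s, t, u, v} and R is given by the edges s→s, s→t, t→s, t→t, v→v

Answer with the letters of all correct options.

The schema ◇◇φ → ◇φ is the dual of axiom 4; it is valid on a frame iff R is transitive.
(A) R is not transitive (s R u and u R t but not s R t), so the schema fails here.
(B) R is not transitive (s R u and u R t but not s R t), so the schema fails here.
(C) R is not transitive (u R t and t R s but not u R s), so the schema fails here.
(D) R is transitive (R is closed under composition), so the schema is valid here.

A, B, C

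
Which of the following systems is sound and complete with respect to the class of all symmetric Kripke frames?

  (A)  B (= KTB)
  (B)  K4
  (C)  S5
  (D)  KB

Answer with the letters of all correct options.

(A) B (= KTB) is determined by the class of reflexive and symmetric frames.
(B) K4 is determined by the class of transitive frames.
(C) S5 is determined by the class of reflexive, symmetric, and transitive frames.
(D) KB is determined by exactly this class.

D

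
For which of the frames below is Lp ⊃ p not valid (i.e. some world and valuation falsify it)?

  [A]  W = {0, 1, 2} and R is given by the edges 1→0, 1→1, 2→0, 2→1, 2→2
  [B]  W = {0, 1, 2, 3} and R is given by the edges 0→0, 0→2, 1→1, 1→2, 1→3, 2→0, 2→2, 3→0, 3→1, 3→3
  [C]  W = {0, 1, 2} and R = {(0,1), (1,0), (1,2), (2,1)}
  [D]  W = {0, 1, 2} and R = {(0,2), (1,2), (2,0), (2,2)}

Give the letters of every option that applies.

The schema Lp ⊃ p is axiom T; it is valid on a frame iff R is reflexive.
(A) R is not reflexive (not 0 R 0), so the schema fails here.
(B) R is reflexive (each world relates to itself), so the schema is valid here.
(C) R is not reflexive (not 0 R 0), so the schema fails here.
(D) R is not reflexive (not 0 R 0), so the schema fails here.

A, C, D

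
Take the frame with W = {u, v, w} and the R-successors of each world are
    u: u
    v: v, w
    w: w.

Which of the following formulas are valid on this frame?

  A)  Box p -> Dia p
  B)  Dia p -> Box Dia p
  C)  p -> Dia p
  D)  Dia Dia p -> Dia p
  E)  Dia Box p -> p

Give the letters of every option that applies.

A, C, D

R is reflexive: each world relates to itself.
R is not symmetric: v R w but not w R v.
R is transitive: R is closed under composition.
R is not euclidean: v R w and v R v but not w R v.
R is serial: every world has an R-successor.
(A) Box p -> Dia p is axiom D; it is valid on a frame exactly when R is serial. R is serial, so valid.
(B) Dia p -> Box Dia p is axiom 5, which corresponds to the euclidean property. R is not euclidean — not valid.
(C) the dual of axiom T: valid iff R is reflexive. R is reflexive — valid.
(D) the dual of axiom 4: valid iff R is transitive. R is transitive — valid.
(E) the dual of axiom B: valid iff R is symmetric. R is not symmetric — not valid.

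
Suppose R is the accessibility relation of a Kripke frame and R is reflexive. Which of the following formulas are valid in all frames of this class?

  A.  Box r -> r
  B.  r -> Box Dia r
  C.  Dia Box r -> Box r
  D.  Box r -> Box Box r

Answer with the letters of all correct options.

A

A reflexive relation is serial.
(A) Box r -> r is axiom T; it is valid on a frame exactly when R is reflexive. Every such R is reflexive, so valid.
(B) r -> Box Dia r is axiom B, which corresponds to symmetry. Such an R need not be symmetric — not valid.
(C) Dia Box r -> Box r (the dual of axiom 5) characterises the euclidean frames. Such an R need not be euclidean — not valid.
(D) Box r -> Box Box r (axiom 4) characterises the transitive frames. Such an R need not be transitive — not valid.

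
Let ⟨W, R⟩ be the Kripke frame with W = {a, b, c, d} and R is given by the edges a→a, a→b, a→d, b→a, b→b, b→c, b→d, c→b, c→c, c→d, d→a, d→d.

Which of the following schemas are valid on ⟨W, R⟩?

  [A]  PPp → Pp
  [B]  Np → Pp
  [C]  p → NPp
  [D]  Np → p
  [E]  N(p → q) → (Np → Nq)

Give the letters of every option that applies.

B, D, E

R is reflexive: each world relates to itself.
R is not symmetric: b R d but not d R b.
R is not transitive: a R b and b R c but not a R c.
R is serial: every world has an R-successor.
(A) PPp → Pp (the dual of axiom 4) characterises the transitive frames. R is not transitive — not valid.
(B) Np → Pp is axiom D, which corresponds to seriality. R is serial — valid.
(C) p → NPp (axiom B) characterises the symmetric frames. R is not symmetric — not valid.
(D) axiom T: valid iff R is reflexive. R is reflexive — valid.
(E) this is just K, valid on every normal frame.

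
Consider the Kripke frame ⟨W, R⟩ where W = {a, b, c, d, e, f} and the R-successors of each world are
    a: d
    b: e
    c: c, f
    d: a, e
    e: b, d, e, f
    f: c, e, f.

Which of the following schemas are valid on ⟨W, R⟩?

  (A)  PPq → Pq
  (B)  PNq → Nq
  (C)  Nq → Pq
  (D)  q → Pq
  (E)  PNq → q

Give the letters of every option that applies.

C, E

R is not reflexive: not a R a.
R is symmetric: every R-edge is matched by its reverse.
R is not transitive: a R d and d R a but not a R a.
R is not euclidean: d R a and d R e but not a R e.
R is serial: every world has an R-successor.
(A) the dual of axiom 4: valid iff R is transitive. R is not transitive — not valid.
(B) PNq → Nq is the dual of axiom 5, which corresponds to the euclidean property. R is not euclidean — not valid.
(C) Nq → Pq is axiom D; it is valid on a frame exactly when R is serial. R is serial, so valid.
(D) q → Pq is the dual of axiom T; it is valid on a frame exactly when R is reflexive. R is not reflexive, so not valid.
(E) PNq → q is the dual of axiom B; it is valid on a frame exactly when R is symmetric. R is symmetric, so valid.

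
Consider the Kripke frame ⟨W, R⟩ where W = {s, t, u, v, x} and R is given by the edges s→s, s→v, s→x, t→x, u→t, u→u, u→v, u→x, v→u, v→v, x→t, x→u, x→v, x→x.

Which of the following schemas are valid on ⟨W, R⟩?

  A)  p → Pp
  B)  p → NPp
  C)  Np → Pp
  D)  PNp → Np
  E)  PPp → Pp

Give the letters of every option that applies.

R is not reflexive: not t R t.
R is not symmetric: s R v but not v R s.
R is not transitive: s R v and v R u but not s R u.
R is not euclidean: s R v and s R s but not v R s.
R is serial: every world has an R-successor.
(A) p → Pp is the dual of axiom T; it is valid on a frame exactly when R is reflexive. R is not reflexive, so not valid.
(B) axiom B: valid iff R is symmetric. R is not symmetric — not valid.
(C) Np → Pp is axiom D, which corresponds to seriality. R is serial — valid.
(D) the dual of axiom 5: valid iff R is euclidean. R is not euclidean — not valid.
(E) the dual of axiom 4: valid iff R is transitive. R is not transitive — not valid.

C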